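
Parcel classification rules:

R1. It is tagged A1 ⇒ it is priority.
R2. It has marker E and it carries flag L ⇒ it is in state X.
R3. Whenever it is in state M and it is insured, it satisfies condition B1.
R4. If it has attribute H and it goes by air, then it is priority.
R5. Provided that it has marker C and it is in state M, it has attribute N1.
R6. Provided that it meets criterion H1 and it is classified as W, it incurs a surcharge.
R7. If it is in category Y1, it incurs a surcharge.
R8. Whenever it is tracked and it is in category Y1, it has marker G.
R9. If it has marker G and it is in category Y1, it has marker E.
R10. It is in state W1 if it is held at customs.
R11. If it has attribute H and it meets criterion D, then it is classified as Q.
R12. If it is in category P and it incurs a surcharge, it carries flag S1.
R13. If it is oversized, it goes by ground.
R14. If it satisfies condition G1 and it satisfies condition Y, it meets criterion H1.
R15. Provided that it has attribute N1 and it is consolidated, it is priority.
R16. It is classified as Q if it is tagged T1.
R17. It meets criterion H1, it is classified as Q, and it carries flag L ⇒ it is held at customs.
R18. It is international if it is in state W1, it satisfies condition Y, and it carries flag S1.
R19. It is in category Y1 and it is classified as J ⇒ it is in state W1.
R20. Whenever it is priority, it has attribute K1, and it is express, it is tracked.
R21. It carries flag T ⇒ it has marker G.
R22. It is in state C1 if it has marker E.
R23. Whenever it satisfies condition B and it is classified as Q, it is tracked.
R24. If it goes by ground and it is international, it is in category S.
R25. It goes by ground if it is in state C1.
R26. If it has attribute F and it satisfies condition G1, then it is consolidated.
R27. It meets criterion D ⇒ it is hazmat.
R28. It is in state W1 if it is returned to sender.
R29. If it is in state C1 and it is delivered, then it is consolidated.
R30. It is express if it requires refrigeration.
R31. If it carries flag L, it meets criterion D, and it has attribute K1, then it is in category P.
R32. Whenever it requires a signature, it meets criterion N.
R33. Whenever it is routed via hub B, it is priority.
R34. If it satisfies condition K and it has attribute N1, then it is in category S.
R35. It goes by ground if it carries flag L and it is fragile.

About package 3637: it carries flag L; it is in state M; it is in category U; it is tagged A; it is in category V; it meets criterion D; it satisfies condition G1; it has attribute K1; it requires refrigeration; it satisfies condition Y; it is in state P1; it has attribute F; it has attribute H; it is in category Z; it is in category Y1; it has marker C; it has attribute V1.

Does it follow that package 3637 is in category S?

Yes

By R5 (it has marker C, it is in state M): it has attribute N1.
By R7 (it is in category Y1): it incurs a surcharge.
By R11 (it has attribute H, it meets criterion D): it is classified as Q.
By R14 (it satisfies condition G1, it satisfies condition Y): it meets criterion H1.
By R17 (it meets criterion H1, it is classified as Q, it carries flag L): it is held at customs.
By R26 (it has attribute F, it satisfies condition G1): it is consolidated.
By R30 (it requires refrigeration): it is express.
By R31 (it carries flag L, it meets criterion D, it has attribute K1): it is in category P.
By R10 (it is held at customs): it is in state W1.
By R12 (it is in category P, it incurs a surcharge): it carries flag S1.
By R15 (it has attribute N1, it is consolidated): it is priority.
By R18 (it is in state W1, it satisfies condition Y, it carries flag S1): it is international.
By R20 (it is priority, it has attribute K1, it is express): it is tracked.
By R8 (it is tracked, it is in category Y1): it has marker G.
By R9 (it has marker G, it is in category Y1): it has marker E.
By R22 (it has marker E): it is in state C1.
By R25 (it is in state C1): it goes by ground.
By R24 (it goes by ground, it is international): it is in category S.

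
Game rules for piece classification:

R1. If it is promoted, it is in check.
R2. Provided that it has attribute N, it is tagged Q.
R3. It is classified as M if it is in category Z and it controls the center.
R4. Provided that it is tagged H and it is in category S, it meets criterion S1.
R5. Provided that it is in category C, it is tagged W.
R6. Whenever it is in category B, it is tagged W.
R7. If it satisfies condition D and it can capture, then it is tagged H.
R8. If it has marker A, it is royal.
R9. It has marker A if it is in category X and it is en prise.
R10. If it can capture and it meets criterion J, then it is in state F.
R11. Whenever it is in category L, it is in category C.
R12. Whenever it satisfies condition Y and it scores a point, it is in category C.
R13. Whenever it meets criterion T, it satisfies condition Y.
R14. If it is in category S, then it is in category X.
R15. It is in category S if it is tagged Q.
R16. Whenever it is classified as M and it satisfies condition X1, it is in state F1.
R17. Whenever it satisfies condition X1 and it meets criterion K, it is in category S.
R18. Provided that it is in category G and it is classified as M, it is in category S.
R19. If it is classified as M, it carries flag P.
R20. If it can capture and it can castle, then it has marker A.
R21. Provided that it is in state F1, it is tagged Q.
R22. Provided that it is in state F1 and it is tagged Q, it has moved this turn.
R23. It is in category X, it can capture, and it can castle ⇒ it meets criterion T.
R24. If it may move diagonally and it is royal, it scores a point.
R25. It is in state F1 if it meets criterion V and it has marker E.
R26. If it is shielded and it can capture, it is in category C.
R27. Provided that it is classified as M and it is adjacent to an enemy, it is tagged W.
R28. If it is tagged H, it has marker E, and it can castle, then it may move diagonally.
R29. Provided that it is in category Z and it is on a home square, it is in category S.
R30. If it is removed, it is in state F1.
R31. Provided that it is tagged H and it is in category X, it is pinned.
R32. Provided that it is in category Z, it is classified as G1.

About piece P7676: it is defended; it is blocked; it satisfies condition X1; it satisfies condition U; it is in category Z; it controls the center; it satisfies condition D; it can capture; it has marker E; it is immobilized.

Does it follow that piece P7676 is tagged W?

No

Forward chaining from the given facts derives: is classified as M, is tagged H, is in state F1, carries flag P, is tagged Q, has moved this turn, is classified as G1, is in category S, meets criterion S1, is in category X, is pinned.
Rules concluding "it is tagged W": R5 needs "it is in category C"; R6 needs "it is in category B"; R27 needs "it is adjacent to an enemy" — none of these are established.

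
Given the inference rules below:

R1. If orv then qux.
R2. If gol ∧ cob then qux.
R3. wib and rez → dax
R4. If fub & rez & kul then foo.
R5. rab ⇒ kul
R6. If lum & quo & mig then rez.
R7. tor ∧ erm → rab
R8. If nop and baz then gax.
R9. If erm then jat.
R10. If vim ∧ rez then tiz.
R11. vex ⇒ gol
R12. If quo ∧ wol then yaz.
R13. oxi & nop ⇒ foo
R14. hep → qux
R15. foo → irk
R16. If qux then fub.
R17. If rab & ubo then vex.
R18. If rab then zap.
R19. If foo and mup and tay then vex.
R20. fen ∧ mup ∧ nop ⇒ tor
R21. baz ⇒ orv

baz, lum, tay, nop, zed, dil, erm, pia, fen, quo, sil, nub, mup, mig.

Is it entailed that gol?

Yes

rez  (by R6: lum, quo, mig)
tor  (by R20: fen, mup, nop)
orv  (by R21: baz)
qux  (by R1: orv)
rab  (by R7: tor, erm)
fub  (by R16: qux)
kul  (by R5: rab)
foo  (by R4: fub, rez, kul)
vex  (by R19: foo, mup, tay)
gol  (by R11: vex)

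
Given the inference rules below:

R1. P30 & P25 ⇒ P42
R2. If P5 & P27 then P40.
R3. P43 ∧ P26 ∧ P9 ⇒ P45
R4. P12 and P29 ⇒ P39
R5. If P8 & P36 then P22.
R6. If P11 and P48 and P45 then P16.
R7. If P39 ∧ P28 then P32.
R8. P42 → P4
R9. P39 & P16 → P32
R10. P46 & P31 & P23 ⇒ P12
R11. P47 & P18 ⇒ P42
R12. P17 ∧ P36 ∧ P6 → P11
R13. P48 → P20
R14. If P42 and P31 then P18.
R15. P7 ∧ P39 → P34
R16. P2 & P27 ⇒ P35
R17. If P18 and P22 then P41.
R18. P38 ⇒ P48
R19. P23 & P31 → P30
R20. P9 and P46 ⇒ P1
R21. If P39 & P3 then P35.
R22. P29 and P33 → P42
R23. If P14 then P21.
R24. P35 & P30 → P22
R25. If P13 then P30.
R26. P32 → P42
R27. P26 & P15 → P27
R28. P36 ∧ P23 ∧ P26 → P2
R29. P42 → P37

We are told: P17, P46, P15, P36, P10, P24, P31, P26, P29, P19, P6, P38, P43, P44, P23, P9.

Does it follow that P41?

P45  (by R3: P43, P26, P9)
P12  (by R10: P46, P31, P23)
P11  (by R12: P17, P36, P6)
P48  (by R18: P38)
P30  (by R19: P23, P31)
P27  (by R27: P26, P15)
P2  (by R28: P36, P23, P26)
P39  (by R4: P12, P29)
P16  (by R6: P11, P48, P45)
P32  (by R9: P39, P16)
P35  (by R16: P2, P27)
P22  (by R24: P35, P30)
P42  (by R26: P32)
P18  (by R14: P42, P31)
P41  (by R17: P18, P22)

Yes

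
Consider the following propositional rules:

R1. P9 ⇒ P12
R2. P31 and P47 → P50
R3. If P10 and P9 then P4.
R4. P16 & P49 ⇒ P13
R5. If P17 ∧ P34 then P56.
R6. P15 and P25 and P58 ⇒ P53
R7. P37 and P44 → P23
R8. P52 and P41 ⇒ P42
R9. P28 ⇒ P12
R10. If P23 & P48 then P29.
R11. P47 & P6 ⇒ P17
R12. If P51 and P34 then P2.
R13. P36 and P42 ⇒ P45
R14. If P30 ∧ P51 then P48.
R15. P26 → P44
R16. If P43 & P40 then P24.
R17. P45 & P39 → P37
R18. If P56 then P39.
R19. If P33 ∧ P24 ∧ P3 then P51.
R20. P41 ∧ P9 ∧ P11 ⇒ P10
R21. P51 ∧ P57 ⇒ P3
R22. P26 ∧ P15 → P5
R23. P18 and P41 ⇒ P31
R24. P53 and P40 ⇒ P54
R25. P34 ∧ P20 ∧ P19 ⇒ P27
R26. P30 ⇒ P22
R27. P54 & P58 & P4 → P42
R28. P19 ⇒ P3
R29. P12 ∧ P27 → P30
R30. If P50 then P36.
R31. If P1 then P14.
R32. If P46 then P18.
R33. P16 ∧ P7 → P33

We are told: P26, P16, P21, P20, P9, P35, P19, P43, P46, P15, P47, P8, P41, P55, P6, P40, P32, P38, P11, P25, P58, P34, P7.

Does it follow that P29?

Yes

P12  (by R1: P9)
P53  (by R6: P15, P25, P58)
P17  (by R11: P47, P6)
P44  (by R15: P26)
P24  (by R16: P43, P40)
P10  (by R20: P41, P9, P11)
P54  (by R24: P53, P40)
P27  (by R25: P34, P20, P19)
P3  (by R28: P19)
P30  (by R29: P12, P27)
P18  (by R32: P46)
P33  (by R33: P16, P7)
P4  (by R3: P10, P9)
P56  (by R5: P17, P34)
P39  (by R18: P56)
P51  (by R19: P33, P24, P3)
P31  (by R23: P18, P41)
P42  (by R27: P54, P58, P4)
P50  (by R2: P31, P47)
P48  (by R14: P30, P51)
P36  (by R30: P50)
P45  (by R13: P36, P42)
P37  (by R17: P45, P39)
P23  (by R7: P37, P44)
P29  (by R10: P23, P48)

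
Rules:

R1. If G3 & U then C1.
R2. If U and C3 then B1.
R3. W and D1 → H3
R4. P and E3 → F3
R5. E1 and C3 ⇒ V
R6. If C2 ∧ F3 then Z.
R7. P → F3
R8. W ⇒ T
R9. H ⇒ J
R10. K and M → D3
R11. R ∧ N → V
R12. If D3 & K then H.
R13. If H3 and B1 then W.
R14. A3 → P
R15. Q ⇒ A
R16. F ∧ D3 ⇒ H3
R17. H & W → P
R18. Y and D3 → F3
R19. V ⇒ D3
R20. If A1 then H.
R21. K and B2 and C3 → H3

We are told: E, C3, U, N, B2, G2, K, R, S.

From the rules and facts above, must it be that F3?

B1  (by R2: U, C3)
V  (by R11: R, N)
D3  (by R19: V)
H3  (by R21: K, B2, C3)
H  (by R12: D3, K)
W  (by R13: H3, B1)
P  (by R17: H, W)
F3  (by R7: P)

Yes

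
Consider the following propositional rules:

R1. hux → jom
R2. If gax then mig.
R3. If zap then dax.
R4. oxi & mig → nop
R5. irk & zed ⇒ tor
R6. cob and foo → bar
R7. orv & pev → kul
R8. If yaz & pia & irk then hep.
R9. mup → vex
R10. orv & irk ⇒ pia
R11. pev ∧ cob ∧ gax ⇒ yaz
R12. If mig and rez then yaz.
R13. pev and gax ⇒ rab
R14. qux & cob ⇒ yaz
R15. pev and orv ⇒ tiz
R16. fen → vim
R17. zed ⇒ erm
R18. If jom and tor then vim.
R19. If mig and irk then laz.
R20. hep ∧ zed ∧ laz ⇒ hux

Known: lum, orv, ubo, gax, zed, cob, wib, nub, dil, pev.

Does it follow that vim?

Forward chaining from the given facts derives: mig, kul, yaz, rab, tiz, erm.
Rules concluding vim: R16 needs fen; R18 needs jom — none of these are established.

No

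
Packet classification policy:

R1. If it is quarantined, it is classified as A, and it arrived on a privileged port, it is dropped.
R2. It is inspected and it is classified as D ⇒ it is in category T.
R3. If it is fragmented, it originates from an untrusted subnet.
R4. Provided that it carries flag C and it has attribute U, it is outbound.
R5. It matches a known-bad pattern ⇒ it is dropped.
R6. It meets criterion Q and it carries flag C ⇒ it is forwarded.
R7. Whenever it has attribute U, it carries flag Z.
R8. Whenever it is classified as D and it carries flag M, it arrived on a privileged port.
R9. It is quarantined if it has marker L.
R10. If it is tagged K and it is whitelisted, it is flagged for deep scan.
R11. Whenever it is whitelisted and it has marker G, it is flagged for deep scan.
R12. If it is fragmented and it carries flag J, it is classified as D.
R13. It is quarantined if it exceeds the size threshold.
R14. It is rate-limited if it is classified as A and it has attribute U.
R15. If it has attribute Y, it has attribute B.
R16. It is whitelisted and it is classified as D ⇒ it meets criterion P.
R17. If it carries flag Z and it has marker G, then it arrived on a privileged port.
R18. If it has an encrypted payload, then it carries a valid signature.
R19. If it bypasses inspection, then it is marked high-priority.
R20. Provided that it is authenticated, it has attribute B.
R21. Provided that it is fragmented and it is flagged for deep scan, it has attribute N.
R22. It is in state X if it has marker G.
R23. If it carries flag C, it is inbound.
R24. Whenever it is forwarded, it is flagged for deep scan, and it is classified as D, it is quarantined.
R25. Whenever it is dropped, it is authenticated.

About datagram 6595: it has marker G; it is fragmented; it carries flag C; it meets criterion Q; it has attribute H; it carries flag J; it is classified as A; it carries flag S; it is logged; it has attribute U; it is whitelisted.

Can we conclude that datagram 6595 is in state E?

Forward chaining from the given facts derives: originates from an untrusted subnet, is outbound, is forwarded, carries flag Z, is flagged for deep scan, is classified as D, is rate-limited, meets criterion P, arrived on a privileged port, has attribute N, is in state X, is inbound, is quarantined, is dropped, is authenticated, has attribute B.
No rule has "it is in state E" as its conclusion, and it is not among the given facts.

No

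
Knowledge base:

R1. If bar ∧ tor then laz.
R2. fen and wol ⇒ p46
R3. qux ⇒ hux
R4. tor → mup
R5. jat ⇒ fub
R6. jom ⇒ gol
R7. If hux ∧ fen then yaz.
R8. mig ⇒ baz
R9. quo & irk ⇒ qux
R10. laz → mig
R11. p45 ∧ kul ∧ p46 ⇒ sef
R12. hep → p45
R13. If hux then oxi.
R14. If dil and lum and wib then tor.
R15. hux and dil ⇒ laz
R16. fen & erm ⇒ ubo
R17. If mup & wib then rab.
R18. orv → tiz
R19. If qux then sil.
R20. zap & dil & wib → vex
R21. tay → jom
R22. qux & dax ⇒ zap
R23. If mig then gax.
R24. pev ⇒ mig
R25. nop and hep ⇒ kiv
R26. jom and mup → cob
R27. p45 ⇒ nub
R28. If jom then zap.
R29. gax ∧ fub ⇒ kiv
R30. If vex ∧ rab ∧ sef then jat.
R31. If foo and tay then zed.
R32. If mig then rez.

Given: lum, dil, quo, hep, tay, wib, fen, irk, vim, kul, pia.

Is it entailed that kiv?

No

Forward chaining from the given facts derives: qux, p45, tor, sil, jom, nub, zap, hux, mup, gol, yaz, oxi, laz, rab, vex, cob, mig, gax, rez, baz.
Rules concluding kiv: R25 needs nop; R29 needs fub — none of these are established.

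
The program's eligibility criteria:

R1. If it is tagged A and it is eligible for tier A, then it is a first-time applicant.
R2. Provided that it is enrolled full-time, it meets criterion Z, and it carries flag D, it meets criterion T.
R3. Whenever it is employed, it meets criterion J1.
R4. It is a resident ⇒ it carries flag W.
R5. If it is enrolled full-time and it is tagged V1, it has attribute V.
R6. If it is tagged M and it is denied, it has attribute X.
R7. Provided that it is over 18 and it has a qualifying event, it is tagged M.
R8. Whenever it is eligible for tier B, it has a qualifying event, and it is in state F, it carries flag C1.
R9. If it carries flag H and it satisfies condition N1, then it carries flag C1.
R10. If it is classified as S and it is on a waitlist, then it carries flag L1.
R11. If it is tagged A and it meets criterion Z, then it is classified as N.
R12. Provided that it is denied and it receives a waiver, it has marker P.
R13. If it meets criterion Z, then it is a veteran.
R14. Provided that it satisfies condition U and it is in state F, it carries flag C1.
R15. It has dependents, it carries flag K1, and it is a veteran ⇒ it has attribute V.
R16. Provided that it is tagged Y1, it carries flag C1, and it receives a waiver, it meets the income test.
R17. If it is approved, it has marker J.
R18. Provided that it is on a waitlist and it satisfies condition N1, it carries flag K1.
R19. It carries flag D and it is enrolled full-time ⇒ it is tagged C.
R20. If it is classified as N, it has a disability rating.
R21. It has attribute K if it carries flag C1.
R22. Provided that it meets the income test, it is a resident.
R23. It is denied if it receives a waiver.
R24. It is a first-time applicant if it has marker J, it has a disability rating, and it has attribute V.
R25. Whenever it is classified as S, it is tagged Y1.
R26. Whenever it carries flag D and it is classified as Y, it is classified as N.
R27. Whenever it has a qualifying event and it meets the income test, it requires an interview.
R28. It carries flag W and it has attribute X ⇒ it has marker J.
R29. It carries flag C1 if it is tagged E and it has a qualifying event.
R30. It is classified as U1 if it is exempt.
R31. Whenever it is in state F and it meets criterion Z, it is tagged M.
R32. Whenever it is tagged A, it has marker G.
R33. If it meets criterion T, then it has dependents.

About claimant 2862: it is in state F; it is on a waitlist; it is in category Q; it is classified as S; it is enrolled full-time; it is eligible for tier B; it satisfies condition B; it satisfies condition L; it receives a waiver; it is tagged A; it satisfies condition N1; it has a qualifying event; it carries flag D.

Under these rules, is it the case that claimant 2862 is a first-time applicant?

Forward chaining from the given facts derives: carries flag C1, carries flag L1, carries flag K1, is tagged C, has attribute K, is denied, is tagged Y1, has marker G, has marker P, meets the income test, is a resident, requires an interview, carries flag W.
Rules concluding "it is a first-time applicant": R1 needs "it is eligible for tier A"; R24 needs "it has marker J" — none of these are established.

No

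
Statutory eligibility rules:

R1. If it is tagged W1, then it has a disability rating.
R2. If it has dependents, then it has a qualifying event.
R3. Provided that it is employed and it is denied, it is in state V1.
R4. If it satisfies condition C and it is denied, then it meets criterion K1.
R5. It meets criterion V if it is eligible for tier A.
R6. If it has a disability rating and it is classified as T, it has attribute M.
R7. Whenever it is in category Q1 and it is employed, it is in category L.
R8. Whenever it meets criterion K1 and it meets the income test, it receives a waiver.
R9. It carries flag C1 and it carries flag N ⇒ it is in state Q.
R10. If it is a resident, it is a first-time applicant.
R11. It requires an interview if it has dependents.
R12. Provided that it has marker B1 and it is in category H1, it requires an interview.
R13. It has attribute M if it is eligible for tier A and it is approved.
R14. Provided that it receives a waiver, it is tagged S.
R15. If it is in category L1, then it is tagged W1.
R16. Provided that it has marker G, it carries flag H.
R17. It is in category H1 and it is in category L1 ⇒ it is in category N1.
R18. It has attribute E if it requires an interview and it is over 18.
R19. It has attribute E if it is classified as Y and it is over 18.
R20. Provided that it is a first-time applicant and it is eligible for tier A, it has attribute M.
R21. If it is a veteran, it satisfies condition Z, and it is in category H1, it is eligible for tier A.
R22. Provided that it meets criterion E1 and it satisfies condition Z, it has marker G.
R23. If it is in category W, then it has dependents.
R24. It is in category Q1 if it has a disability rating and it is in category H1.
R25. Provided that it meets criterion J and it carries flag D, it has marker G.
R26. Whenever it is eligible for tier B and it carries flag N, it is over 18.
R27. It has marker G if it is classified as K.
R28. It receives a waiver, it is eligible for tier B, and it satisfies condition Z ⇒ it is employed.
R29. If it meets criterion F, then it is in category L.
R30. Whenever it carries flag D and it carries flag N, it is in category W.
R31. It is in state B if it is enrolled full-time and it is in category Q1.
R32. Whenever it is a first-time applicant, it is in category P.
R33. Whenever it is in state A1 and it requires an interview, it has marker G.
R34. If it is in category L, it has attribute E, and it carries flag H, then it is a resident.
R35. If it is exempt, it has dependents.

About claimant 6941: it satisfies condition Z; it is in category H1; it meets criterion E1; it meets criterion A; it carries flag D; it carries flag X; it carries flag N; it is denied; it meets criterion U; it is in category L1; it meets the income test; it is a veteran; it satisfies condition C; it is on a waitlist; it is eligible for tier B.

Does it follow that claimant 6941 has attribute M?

Yes

By R4 (it satisfies condition C, it is denied): it meets criterion K1.
By R8 (it meets criterion K1, it meets the income test): it receives a waiver.
By R15 (it is in category L1): it is tagged W1.
By R21 (it is a veteran, it satisfies condition Z, it is in category H1): it is eligible for tier A.
By R22 (it meets criterion E1, it satisfies condition Z): it has marker G.
By R26 (it is eligible for tier B, it carries flag N): it is over 18.
By R28 (it receives a waiver, it is eligible for tier B, it satisfies condition Z): it is employed.
By R30 (it carries flag D, it carries flag N): it is in category W.
By R1 (it is tagged W1): it has a disability rating.
By R16 (it has marker G): it carries flag H.
By R23 (it is in category W): it has dependents.
By R24 (it has a disability rating, it is in category H1): it is in category Q1.
By R7 (it is in category Q1, it is employed): it is in category L.
By R11 (it has dependents): it requires an interview.
By R18 (it requires an interview, it is over 18): it has attribute E.
By R34 (it is in category L, it has attribute E, it carries flag H): it is a resident.
By R10 (it is a resident): it is a first-time applicant.
By R20 (it is a first-time applicant, it is eligible for tier A): it has attribute M.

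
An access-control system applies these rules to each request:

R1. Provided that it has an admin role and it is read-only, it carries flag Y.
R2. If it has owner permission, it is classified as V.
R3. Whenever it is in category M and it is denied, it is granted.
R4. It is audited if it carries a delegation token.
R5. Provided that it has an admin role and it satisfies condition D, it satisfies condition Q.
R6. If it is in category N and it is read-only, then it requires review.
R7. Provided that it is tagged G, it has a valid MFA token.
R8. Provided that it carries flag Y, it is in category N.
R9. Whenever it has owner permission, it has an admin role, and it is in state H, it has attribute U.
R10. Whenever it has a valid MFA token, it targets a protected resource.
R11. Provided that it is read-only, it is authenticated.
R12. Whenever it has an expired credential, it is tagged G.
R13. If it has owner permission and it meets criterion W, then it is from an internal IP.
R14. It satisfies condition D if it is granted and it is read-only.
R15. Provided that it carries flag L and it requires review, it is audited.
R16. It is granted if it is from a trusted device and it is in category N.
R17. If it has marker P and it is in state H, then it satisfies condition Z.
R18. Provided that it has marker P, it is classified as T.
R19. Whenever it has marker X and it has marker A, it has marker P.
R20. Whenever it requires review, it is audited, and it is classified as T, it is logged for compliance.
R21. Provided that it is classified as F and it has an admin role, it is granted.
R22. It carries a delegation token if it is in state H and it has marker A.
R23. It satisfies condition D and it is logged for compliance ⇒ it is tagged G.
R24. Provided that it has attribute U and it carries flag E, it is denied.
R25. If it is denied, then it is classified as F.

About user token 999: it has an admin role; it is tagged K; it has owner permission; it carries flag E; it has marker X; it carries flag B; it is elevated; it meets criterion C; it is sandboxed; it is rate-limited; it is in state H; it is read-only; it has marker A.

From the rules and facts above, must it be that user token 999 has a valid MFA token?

By R1 (it has an admin role, it is read-only): it carries flag Y.
By R8 (it carries flag Y): it is in category N.
By R9 (it has owner permission, it has an admin role, it is in state H): it has attribute U.
By R19 (it has marker X, it has marker A): it has marker P.
By R22 (it is in state H, it has marker A): it carries a delegation token.
By R24 (it has attribute U, it carries flag E): it is denied.
By R25 (it is denied): it is classified as F.
By R4 (it carries a delegation token): it is audited.
By R6 (it is in category N, it is read-only): it requires review.
By R18 (it has marker P): it is classified as T.
By R20 (it requires review, it is audited, it is classified as T): it is logged for compliance.
By R21 (it is classified as F, it has an admin role): it is granted.
By R14 (it is granted, it is read-only): it satisfies condition D.
By R23 (it satisfies condition D, it is logged for compliance): it is tagged G.
By R7 (it is tagged G): it has a valid MFA token.

Yes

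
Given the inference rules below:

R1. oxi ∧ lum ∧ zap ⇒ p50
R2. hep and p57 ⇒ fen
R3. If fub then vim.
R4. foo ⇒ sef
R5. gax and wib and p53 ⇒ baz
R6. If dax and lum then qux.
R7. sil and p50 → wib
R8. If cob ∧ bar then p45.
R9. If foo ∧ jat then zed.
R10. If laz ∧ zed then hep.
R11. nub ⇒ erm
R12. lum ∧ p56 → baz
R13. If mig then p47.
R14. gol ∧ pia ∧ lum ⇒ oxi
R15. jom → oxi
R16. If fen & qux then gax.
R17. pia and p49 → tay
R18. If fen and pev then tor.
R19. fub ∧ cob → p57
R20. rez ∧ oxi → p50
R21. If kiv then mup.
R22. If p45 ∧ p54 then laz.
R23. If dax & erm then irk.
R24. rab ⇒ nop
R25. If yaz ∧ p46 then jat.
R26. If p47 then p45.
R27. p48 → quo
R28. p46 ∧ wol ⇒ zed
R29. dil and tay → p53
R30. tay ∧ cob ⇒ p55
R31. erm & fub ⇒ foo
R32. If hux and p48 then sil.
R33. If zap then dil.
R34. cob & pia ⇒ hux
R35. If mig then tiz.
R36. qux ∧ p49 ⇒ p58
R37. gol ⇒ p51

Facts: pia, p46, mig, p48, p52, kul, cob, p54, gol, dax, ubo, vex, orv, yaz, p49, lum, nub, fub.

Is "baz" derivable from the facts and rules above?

No

Forward chaining from the given facts derives: vim, qux, erm, p47, oxi, tay, p57, irk, jat, p45, quo, p55, foo, hux, tiz, p58, p51, sef, zed, laz, sil, hep, fen, gax.
Rules concluding baz: R5 needs wib; R12 needs p56 — none of these are established.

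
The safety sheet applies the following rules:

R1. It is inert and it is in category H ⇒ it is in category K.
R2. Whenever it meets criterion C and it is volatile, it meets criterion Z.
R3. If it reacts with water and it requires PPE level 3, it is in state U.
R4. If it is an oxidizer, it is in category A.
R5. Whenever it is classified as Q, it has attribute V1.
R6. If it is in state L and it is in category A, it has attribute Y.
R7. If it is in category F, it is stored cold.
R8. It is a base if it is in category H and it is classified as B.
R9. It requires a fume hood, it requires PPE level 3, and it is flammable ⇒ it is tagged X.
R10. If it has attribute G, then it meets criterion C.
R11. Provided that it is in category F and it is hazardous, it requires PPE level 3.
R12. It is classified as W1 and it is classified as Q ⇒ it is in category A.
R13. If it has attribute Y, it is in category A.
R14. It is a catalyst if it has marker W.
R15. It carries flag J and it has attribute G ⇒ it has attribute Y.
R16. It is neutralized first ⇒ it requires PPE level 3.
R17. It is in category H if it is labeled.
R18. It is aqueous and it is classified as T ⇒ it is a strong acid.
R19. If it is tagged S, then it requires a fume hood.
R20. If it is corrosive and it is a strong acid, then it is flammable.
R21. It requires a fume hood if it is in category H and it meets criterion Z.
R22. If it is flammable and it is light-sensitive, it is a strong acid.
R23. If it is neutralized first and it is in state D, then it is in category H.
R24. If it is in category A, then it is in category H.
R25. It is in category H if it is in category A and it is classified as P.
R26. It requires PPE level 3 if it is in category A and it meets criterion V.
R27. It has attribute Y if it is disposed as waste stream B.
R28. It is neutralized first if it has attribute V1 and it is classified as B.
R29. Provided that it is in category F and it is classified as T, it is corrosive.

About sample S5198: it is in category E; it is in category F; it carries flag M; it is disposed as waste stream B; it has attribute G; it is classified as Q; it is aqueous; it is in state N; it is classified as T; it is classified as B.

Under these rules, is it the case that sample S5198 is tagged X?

No

Forward chaining from the given facts derives: has attribute V1, is stored cold, meets criterion C, is a strong acid, has attribute Y, is neutralized first, is corrosive, is in category A, requires PPE level 3, is flammable, is in category H, is a base.
The only rule concluding "it is tagged X" is R9, which needs "it requires a fume hood"; that is never established.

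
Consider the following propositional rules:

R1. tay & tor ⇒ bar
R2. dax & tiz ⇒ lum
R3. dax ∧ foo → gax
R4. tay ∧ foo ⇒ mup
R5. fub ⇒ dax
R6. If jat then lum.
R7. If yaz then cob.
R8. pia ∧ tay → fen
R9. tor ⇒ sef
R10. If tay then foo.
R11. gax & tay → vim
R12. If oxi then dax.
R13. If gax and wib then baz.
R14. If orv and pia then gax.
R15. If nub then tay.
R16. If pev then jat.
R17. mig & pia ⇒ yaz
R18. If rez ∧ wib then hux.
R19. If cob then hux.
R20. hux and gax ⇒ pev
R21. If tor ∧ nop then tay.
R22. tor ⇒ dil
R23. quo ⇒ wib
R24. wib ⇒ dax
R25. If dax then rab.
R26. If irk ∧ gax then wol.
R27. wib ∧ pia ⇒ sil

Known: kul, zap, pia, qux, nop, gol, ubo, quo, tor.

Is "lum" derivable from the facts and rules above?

Forward chaining from the given facts derives: sef, tay, dil, wib, dax, rab, sil, bar, fen, foo, gax, mup, vim, baz.
Rules concluding lum: R2 needs tiz; R6 needs jat — none of these are established.

No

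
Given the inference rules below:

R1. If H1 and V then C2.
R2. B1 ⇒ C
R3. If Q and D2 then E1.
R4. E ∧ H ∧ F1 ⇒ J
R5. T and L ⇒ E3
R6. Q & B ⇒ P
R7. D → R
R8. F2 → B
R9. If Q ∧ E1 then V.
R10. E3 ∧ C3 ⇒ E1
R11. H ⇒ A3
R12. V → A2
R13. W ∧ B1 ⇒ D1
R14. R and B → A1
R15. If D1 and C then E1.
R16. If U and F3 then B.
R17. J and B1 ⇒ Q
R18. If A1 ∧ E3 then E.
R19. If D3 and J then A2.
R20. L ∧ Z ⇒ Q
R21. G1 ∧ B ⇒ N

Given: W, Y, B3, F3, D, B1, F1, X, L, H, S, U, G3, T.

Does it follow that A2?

Yes

C  (by R2: B1)
E3  (by R5: T, L)
R  (by R7: D)
D1  (by R13: W, B1)
E1  (by R15: D1, C)
B  (by R16: U, F3)
A1  (by R14: R, B)
E  (by R18: A1, E3)
J  (by R4: E, H, F1)
Q  (by R17: J, B1)
V  (by R9: Q, E1)
A2  (by R12: V)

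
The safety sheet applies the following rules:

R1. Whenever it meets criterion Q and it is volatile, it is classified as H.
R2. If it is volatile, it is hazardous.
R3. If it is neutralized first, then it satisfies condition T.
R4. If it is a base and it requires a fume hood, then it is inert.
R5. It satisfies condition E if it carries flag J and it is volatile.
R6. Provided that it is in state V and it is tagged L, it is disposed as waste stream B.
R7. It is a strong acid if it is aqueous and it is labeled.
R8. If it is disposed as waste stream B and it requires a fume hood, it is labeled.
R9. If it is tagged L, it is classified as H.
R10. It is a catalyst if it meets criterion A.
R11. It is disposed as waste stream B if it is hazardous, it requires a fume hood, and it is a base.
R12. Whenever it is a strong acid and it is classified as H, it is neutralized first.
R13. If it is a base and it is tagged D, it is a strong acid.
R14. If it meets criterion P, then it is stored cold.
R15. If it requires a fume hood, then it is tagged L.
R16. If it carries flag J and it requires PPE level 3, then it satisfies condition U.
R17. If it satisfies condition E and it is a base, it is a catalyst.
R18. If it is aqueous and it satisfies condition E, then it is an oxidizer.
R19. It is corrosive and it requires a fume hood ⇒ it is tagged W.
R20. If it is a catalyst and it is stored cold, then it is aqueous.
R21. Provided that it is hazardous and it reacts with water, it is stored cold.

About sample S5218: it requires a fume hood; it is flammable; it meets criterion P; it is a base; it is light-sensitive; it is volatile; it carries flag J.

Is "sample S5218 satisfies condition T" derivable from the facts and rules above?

By R2 (it is volatile): it is hazardous.
By R5 (it carries flag J, it is volatile): it satisfies condition E.
By R11 (it is hazardous, it requires a fume hood, it is a base): it is disposed as waste stream B.
By R14 (it meets criterion P): it is stored cold.
By R15 (it requires a fume hood): it is tagged L.
By R17 (it satisfies condition E, it is a base): it is a catalyst.
By R20 (it is a catalyst, it is stored cold): it is aqueous.
By R8 (it is disposed as waste stream B, it requires a fume hood): it is labeled.
By R9 (it is tagged L): it is classified as H.
By R7 (it is aqueous, it is labeled): it is a strong acid.
By R12 (it is a strong acid, it is classified as H): it is neutralized first.
By R3 (it is neutralized first): it satisfies condition T.

Yes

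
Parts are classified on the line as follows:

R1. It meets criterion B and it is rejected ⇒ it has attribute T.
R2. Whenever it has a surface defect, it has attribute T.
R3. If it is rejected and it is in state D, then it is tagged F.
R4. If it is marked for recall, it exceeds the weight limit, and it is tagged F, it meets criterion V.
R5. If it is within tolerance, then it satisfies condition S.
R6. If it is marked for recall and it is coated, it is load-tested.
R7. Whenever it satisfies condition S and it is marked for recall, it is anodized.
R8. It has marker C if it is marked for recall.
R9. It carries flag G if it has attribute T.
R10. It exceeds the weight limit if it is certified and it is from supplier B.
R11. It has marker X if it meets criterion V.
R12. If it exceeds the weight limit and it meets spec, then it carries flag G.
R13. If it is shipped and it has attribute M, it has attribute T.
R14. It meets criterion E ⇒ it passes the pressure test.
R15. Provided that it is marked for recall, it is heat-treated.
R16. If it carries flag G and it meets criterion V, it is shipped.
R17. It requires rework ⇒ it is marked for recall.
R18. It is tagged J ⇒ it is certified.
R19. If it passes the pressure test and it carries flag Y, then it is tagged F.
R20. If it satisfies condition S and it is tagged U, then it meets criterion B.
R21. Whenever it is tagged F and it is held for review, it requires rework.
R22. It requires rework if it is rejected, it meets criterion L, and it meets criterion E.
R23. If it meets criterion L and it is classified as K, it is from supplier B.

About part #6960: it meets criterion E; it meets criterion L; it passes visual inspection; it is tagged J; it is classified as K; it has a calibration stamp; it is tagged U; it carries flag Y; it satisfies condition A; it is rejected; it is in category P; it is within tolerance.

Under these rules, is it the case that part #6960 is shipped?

By R5 (it is within tolerance): it satisfies condition S.
By R14 (it meets criterion E): it passes the pressure test.
By R18 (it is tagged J): it is certified.
By R19 (it passes the pressure test, it carries flag Y): it is tagged F.
By R20 (it satisfies condition S, it is tagged U): it meets criterion B.
By R22 (it is rejected, it meets criterion L, it meets criterion E): it requires rework.
By R23 (it meets criterion L, it is classified as K): it is from supplier B.
By R1 (it meets criterion B, it is rejected): it has attribute T.
By R9 (it has attribute T): it carries flag G.
By R10 (it is certified, it is from supplier B): it exceeds the weight limit.
By R17 (it requires rework): it is marked for recall.
By R4 (it is marked for recall, it exceeds the weight limit, it is tagged F): it meets criterion V.
By R16 (it carries flag G, it meets criterion V): it is shipped.

Yes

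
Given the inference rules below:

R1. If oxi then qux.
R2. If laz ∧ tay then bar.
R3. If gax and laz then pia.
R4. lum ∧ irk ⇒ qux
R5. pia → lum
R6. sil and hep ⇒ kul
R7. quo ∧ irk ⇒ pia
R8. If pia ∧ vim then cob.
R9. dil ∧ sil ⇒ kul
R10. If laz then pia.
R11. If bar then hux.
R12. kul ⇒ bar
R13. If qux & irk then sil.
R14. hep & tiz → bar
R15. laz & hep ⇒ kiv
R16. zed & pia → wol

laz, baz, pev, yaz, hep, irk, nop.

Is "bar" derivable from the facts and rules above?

pia  (by R10: laz)
lum  (by R5: pia)
qux  (by R4: lum, irk)
sil  (by R13: qux, irk)
kul  (by R6: sil, hep)
bar  (by R12: kul)

Yes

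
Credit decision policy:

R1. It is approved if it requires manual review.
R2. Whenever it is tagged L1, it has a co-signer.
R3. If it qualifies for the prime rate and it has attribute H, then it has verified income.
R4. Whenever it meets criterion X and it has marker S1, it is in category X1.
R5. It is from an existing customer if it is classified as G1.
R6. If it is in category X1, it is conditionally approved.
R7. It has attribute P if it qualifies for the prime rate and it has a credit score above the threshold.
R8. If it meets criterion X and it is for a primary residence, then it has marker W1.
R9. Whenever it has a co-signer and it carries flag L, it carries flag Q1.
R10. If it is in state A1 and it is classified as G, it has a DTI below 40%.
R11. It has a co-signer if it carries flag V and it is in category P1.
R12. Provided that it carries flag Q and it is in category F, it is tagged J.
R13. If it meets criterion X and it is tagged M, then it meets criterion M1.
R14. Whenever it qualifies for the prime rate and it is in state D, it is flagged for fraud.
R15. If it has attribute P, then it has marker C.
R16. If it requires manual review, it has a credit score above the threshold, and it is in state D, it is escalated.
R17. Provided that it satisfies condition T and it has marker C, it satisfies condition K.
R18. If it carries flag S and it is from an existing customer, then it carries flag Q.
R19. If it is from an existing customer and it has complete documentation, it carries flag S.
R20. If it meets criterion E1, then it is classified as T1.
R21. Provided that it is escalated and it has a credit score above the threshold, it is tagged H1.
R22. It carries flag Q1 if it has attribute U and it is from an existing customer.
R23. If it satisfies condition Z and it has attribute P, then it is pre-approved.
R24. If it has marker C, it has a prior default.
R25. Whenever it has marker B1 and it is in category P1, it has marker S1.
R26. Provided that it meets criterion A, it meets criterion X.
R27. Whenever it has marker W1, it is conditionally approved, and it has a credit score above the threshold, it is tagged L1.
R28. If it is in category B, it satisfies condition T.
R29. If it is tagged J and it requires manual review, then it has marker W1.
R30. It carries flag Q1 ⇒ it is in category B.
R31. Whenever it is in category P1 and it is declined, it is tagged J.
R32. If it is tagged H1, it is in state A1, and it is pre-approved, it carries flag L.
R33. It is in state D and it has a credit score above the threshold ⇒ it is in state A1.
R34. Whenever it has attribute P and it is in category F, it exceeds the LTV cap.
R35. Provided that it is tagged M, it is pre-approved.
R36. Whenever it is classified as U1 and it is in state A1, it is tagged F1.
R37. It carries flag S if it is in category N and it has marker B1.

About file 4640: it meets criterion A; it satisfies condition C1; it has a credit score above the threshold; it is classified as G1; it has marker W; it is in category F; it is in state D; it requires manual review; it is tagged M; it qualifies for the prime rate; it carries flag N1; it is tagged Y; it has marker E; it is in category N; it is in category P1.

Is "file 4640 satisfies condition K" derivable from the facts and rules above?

Forward chaining from the given facts derives: is approved, is from an existing customer, has attribute P, is flagged for fraud, has marker C, is escalated, is tagged H1, has a prior default, meets criterion X, is in state A1, exceeds the LTV cap, is pre-approved, meets criterion M1, carries flag L.
The only rule concluding "it satisfies condition K" is R17, which needs "it satisfies condition T"; that is never established.

No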